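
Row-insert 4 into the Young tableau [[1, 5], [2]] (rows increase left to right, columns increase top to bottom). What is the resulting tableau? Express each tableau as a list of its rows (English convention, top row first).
In row 1, 4 replaces 5 (the leftmost entry greater than 4); 5 is bumped to row 2. 5 is appended to row 2. The new tableau is [[1, 4], [2, 5]].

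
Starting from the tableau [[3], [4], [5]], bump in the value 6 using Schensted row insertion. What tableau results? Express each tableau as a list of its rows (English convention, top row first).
6 is larger than every entry of row 1, so it is appended to row 1. The new tableau is [[3, 6], [4], [5]].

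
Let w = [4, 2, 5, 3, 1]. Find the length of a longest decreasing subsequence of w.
3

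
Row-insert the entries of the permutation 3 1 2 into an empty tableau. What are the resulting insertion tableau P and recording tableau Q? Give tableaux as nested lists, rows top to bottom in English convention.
Insert each entry of the permutation into P by Schensted row insertion, recording in Q the position of each new cell.

Insert 3: appended to row 1. P = [[3]], Q = [[1]].
Insert 1: 1 bumps 3 from row 1; 3 starts row 2. P = [[1], [3]], Q = [[1], [2]].
Insert 2: appended to row 1. P = [[1, 2], [3]], Q = [[1, 3], [2]].

So P = [[1, 2], [3]], Q = [[1, 3], [2]].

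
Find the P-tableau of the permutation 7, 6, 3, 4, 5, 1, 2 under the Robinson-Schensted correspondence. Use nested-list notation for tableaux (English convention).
After inserting 7: P = [[7]].
After inserting 6: P = [[6], [7]].
After inserting 3: P = [[3], [6], [7]].
After inserting 4: P = [[3, 4], [6], [7]].
After inserting 5: P = [[3, 4, 5], [6], [7]].
After inserting 1: P = [[1, 4, 5], [3], [6], [7]].
After inserting 2: P = [[1, 2, 5], [3, 4], [6], [7]].

So P = [[1, 2, 5], [3, 4], [6], [7]].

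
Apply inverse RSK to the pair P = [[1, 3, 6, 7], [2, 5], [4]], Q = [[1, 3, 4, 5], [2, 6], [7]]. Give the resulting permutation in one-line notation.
4 2 5 6 7 3 1

Reverse RSK: for i = n, n-1, ..., 1, locate i in Q, remove the corresponding corner cell from P, and reverse-bump its entry up through P; the value ejected from row 1 is w(i).

So w = 4 2 5 6 7 3 1.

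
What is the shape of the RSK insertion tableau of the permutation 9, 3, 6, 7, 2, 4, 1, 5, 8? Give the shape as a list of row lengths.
Row-insert each entry into an empty tableau.

After inserting 9: P = [[9]].
After inserting 3: P = [[3], [9]].
After inserting 6: P = [[3, 6], [9]].
After inserting 7: P = [[3, 6, 7], [9]].
After inserting 2: P = [[2, 6, 7], [3], [9]].
After inserting 4: P = [[2, 4, 7], [3, 6], [9]].
After inserting 1: P = [[1, 4, 7], [2, 6], [3], [9]].
After inserting 5: P = [[1, 4, 5], [2, 6, 7], [3], [9]].
After inserting 8: P = [[1, 4, 5, 8], [2, 6, 7], [3], [9]].

The final insertion tableau P = [[1, 4, 5, 8], [2, 6, 7], [3], [9]] has shape [4, 3, 1, 1].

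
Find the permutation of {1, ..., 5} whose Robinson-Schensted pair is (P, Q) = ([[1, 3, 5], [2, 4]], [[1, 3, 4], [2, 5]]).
2 1 4 5 3

Reverse the RSK construction: for i from n down to 1, find the cell of Q containing i, remove the entry at that cell from P, and reverse-bump it up through P; the value ejected from row 1 is w(i).

Step i=5: Q has 5 at row 2, column 2; remove 4 from row 2 of P and reverse-bump: 4 enters row 1 and ejects 3. So w(5) = 3. P is now [[1, 4, 5], [2]].
Step i=4: Q has 4 at row 1, column 3; remove that cell from P, ejecting 5. So w(4) = 5. P is now [[1, 4], [2]].
Step i=3: Q has 3 at row 1, column 2; remove that cell from P, ejecting 4. So w(3) = 4. P is now [[1], [2]].
Step i=2: Q has 2 at row 2, column 1; remove 2 from row 2 of P and reverse-bump: 2 enters row 1 and ejects 1. So w(2) = 1. P is now [[2]].
Step i=1: Q has 1 at row 1, column 1; remove that cell from P, ejecting 2. So w(1) = 2. P is now [].

So w = 2 1 4 5 3.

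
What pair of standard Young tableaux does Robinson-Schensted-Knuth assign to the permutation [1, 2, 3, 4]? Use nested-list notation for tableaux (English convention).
P = [[1, 2, 3, 4]], Q = [[1, 2, 3, 4]]

Insert each entry of the permutation into P by Schensted row insertion, recording in Q the position of each new cell.

Insert 1: appended to row 1. P = [[1]], Q = [[1]].
Insert 2: appended to row 1. P = [[1, 2]], Q = [[1, 2]].
Insert 3: appended to row 1. P = [[1, 2, 3]], Q = [[1, 2, 3]].
Insert 4: appended to row 1. P = [[1, 2, 3, 4]], Q = [[1, 2, 3, 4]].

So P = [[1, 2, 3, 4]], Q = [[1, 2, 3, 4]].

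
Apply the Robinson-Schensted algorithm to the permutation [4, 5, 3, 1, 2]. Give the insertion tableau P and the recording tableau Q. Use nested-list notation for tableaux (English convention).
Insert each entry of the permutation into P by Schensted row insertion, recording in Q the position of each new cell.

After inserting 4: P = [[4]].
After inserting 5: P = [[4, 5]].
After inserting 3: P = [[3, 5], [4]].
After inserting 1: P = [[1, 5], [3], [4]].
After inserting 2: P = [[1, 2], [3, 5], [4]].

So P = [[1, 2], [3, 5], [4]], Q = [[1, 2], [3, 5], [4]].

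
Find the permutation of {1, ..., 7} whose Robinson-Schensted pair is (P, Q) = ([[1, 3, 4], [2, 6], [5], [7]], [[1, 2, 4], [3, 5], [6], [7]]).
2 5 3 7 6 4 1

Reverse the RSK construction: for i from n down to 1, find the cell of Q containing i, remove the entry at that cell from P, and reverse-bump it up through P; the value ejected from row 1 is w(i).

Step i=7: Q has 7 at row 4, column 1; remove 7 from row 4 of P and reverse-bump: 7 enters row 3 and ejects 5; 5 enters row 2 and ejects 2; 2 enters row 1 and ejects 1. So w(7) = 1. P is now [[2, 3, 4], [5, 6], [7]].
Step i=6: Q has 6 at row 3, column 1; remove 7 from row 3 of P and reverse-bump: 7 enters row 2 and ejects 6; 6 enters row 1 and ejects 4. So w(6) = 4. P is now [[2, 3, 6], [5, 7]].
Step i=5: Q has 5 at row 2, column 2; remove 7 from row 2 of P and reverse-bump: 7 enters row 1 and ejects 6. So w(5) = 6. P is now [[2, 3, 7], [5]].
Step i=4: Q has 4 at row 1, column 3; remove that cell from P, ejecting 7. So w(4) = 7. P is now [[2, 3], [5]].
Step i=3: Q has 3 at row 2, column 1; remove 5 from row 2 of P and reverse-bump: 5 enters row 1 and ejects 3. So w(3) = 3. P is now [[2, 5]].
Step i=2: Q has 2 at row 1, column 2; remove that cell from P, ejecting 5. So w(2) = 5. P is now [[2]].
Step i=1: Q has 1 at row 1, column 1; remove that cell from P, ejecting 2. So w(1) = 2. P is now [].

So w = 2 5 3 7 6 4 1.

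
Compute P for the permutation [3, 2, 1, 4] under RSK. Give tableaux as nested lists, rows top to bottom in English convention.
P = [[1, 4], [2], [3]]

Insert 3: appended to row 1. P = [[3]].
Insert 2: 2 bumps 3 from row 1; 3 starts row 2. P = [[2], [3]].
Insert 1: 1 bumps 2 from row 1; 2 bumps 3 from row 2; 3 starts row 3. P = [[1], [2], [3]].
Insert 4: appended to row 1. P = [[1, 4], [2], [3]].

So P = [[1, 4], [2], [3]].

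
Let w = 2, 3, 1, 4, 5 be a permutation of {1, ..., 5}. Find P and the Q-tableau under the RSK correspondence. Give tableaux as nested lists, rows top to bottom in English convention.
P = [[1, 3, 4, 5], [2]], Q = [[1, 2, 4, 5], [3]]

Insert each entry of the permutation into P by Schensted row insertion, recording in Q the position of each new cell.

Insert 2: appended to row 1. P = [[2]], Q = [[1]].
Insert 3: appended to row 1. P = [[2, 3]], Q = [[1, 2]].
Insert 1: 1 bumps 2 from row 1; 2 starts row 2. P = [[1, 3], [2]], Q = [[1, 2], [3]].
Insert 4: appended to row 1. P = [[1, 3, 4], [2]], Q = [[1, 2, 4], [3]].
Insert 5: appended to row 1. P = [[1, 3, 4, 5], [2]], Q = [[1, 2, 4, 5], [3]].

So P = [[1, 3, 4, 5], [2]], Q = [[1, 2, 4, 5], [3]].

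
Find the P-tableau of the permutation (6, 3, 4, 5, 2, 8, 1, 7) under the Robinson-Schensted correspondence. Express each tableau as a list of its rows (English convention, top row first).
Insert 6: appended to row 1. P = [[6]].
Insert 3: 3 bumps 6 from row 1; 6 starts row 2. P = [[3], [6]].
Insert 4: appended to row 1. P = [[3, 4], [6]].
Insert 5: appended to row 1. P = [[3, 4, 5], [6]].
Insert 2: 2 bumps 3 from row 1; 3 bumps 6 from row 2; 6 starts row 3. P = [[2, 4, 5], [3], [6]].
Insert 8: appended to row 1. P = [[2, 4, 5, 8], [3], [6]].
Insert 1: 1 bumps 2 from row 1; 2 bumps 3 from row 2; 3 bumps 6 from row 3; 6 starts row 4. P = [[1, 4, 5, 8], [2], [3], [6]].
Insert 7: 7 bumps 8 from row 1; 8 appends to row 2. P = [[1, 4, 5, 7], [2, 8], [3], [6]].

So P = [[1, 4, 5, 7], [2, 8], [3], [6]].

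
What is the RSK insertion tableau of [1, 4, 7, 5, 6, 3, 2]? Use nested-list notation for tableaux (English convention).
P = [[1, 2, 5, 6], [3], [4], [7]]

Insert 1: appended to row 1. P = [[1]].
Insert 4: appended to row 1. P = [[1, 4]].
Insert 7: appended to row 1. P = [[1, 4, 7]].
Insert 5: 5 bumps 7 from row 1; 7 starts row 2. P = [[1, 4, 5], [7]].
Insert 6: appended to row 1. P = [[1, 4, 5, 6], [7]].
Insert 3: 3 bumps 4 from row 1; 4 bumps 7 from row 2; 7 starts row 3. P = [[1, 3, 5, 6], [4], [7]].
Insert 2: 2 bumps 3 from row 1; 3 bumps 4 from row 2; 4 bumps 7 from row 3; 7 starts row 4. P = [[1, 2, 5, 6], [3], [4], [7]].

So P = [[1, 2, 5, 6], [3], [4], [7]].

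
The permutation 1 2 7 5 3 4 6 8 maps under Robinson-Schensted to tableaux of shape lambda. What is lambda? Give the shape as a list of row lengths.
Row-insert each entry into an empty tableau.

After inserting 1: P = [[1]].
After inserting 2: P = [[1, 2]].
After inserting 7: P = [[1, 2, 7]].
After inserting 5: P = [[1, 2, 5], [7]].
After inserting 3: P = [[1, 2, 3], [5], [7]].
After inserting 4: P = [[1, 2, 3, 4], [5], [7]].
After inserting 6: P = [[1, 2, 3, 4, 6], [5], [7]].
After inserting 8: P = [[1, 2, 3, 4, 6, 8], [5], [7]].

The final insertion tableau P = [[1, 2, 3, 4, 6, 8], [5], [7]] has shape [6, 1, 1].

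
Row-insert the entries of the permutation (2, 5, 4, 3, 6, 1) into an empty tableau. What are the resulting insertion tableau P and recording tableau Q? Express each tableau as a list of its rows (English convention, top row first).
P = [[1, 3, 6], [2], [4], [5]], Q = [[1, 2, 5], [3], [4], [6]]

Insert each entry of the permutation into P by Schensted row insertion, recording in Q the position of each new cell.

Insert 2: appended to row 1. P = [[2]].
Insert 5: appended to row 1. P = [[2, 5]].
Insert 4: 4 bumps 5 from row 1; 5 starts row 2. P = [[2, 4], [5]].
Insert 3: 3 bumps 4 from row 1; 4 bumps 5 from row 2; 5 starts row 3. P = [[2, 3], [4], [5]].
Insert 6: appended to row 1. P = [[2, 3, 6], [4], [5]].
Insert 1: 1 bumps 2 from row 1; 2 bumps 4 from row 2; 4 bumps 5 from row 3; 5 starts row 4. P = [[1, 3, 6], [2], [4], [5]].

So P = [[1, 3, 6], [2], [4], [5]], Q = [[1, 2, 5], [3], [4], [6]].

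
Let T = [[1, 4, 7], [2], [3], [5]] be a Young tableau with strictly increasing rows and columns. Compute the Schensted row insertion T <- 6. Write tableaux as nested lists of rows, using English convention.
[[1, 4, 6], [2, 7], [3], [5]]

In row 1, 6 replaces 7 (the leftmost entry greater than 6); 7 is bumped to row 2. 7 is appended to row 2. The new tableau is [[1, 4, 6], [2, 7], [3], [5]].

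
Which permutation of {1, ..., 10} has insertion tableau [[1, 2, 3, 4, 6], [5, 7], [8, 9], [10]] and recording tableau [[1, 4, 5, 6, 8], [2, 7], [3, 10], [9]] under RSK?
10 8 1 2 3 9 5 7 4 6

Reverse the RSK construction: for i from n down to 1, find the cell of Q containing i, remove the entry at that cell from P, and reverse-bump it up through P; the value ejected from row 1 is w(i).

Step i=10: Q has 10 at row 3, column 2; remove 9 from row 3 of P and reverse-bump: 9 enters row 2 and ejects 7; 7 enters row 1 and ejects 6. So w(10) = 6. P is now [[1, 2, 3, 4, 7], [5, 9], [8], [10]].
Step i=9: Q has 9 at row 4, column 1; remove 10 from row 4 of P and reverse-bump: 10 enters row 3 and ejects 8; 8 enters row 2 and ejects 5; 5 enters row 1 and ejects 4. So w(9) = 4. P is now [[1, 2, 3, 5, 7], [8, 9], [10]].
Step i=8: Q has 8 at row 1, column 5; remove that cell from P, ejecting 7. So w(8) = 7. P is now [[1, 2, 3, 5], [8, 9], [10]].
Step i=7: Q has 7 at row 2, column 2; remove 9 from row 2 of P and reverse-bump: 9 enters row 1 and ejects 5. So w(7) = 5. P is now [[1, 2, 3, 9], [8], [10]].
Step i=6: Q has 6 at row 1, column 4; remove that cell from P, ejecting 9. So w(6) = 9. P is now [[1, 2, 3], [8], [10]].
Step i=5: Q has 5 at row 1, column 3; remove that cell from P, ejecting 3. So w(5) = 3. P is now [[1, 2], [8], [10]].
Step i=4: Q has 4 at row 1, column 2; remove that cell from P, ejecting 2. So w(4) = 2. P is now [[1], [8], [10]].
Step i=3: Q has 3 at row 3, column 1; remove 10 from row 3 of P and reverse-bump: 10 enters row 2 and ejects 8; 8 enters row 1 and ejects 1. So w(3) = 1. P is now [[8], [10]].
Step i=2: Q has 2 at row 2, column 1; remove 10 from row 2 of P and reverse-bump: 10 enters row 1 and ejects 8. So w(2) = 8. P is now [[10]].
Step i=1: Q has 1 at row 1, column 1; remove that cell from P, ejecting 10. So w(1) = 10. P is now [].

So w = 10 8 1 2 3 9 5 7 4 6.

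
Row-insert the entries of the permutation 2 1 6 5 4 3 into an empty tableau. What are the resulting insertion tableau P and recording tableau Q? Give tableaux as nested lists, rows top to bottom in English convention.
Insert each entry of the permutation into P by Schensted row insertion, recording in Q the position of each new cell.

Insert 2: appended to row 1. P = [[2]].
Insert 1: 1 bumps 2 from row 1; 2 starts row 2. P = [[1], [2]].
Insert 6: appended to row 1. P = [[1, 6], [2]].
Insert 5: 5 bumps 6 from row 1; 6 appends to row 2. P = [[1, 5], [2, 6]].
Insert 4: 4 bumps 5 from row 1; 5 bumps 6 from row 2; 6 starts row 3. P = [[1, 4], [2, 5], [6]].
Insert 3: 3 bumps 4 from row 1; 4 bumps 5 from row 2; 5 bumps 6 from row 3; 6 starts row 4. P = [[1, 3], [2, 4], [5], [6]].

So P = [[1, 3], [2, 4], [5], [6]], Q = [[1, 3], [2, 4], [5], [6]].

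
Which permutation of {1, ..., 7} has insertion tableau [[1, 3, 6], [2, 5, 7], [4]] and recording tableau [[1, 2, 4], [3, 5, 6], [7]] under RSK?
4 5 2 7 3 6 1

Reverse the RSK construction: for i from n down to 1, find the cell of Q containing i, remove the entry at that cell from P, and reverse-bump it up through P; the value ejected from row 1 is w(i).

Step i=7: Q has 7 at row 3, column 1; remove 4 from row 3 of P and reverse-bump: 4 enters row 2 and ejects 2; 2 enters row 1 and ejects 1. So w(7) = 1. P is now [[2, 3, 6], [4, 5, 7]].
Step i=6: Q has 6 at row 2, column 3; remove 7 from row 2 of P and reverse-bump: 7 enters row 1 and ejects 6. So w(6) = 6. P is now [[2, 3, 7], [4, 5]].
Step i=5: Q has 5 at row 2, column 2; remove 5 from row 2 of P and reverse-bump: 5 enters row 1 and ejects 3. So w(5) = 3. P is now [[2, 5, 7], [4]].
Step i=4: Q has 4 at row 1, column 3; remove that cell from P, ejecting 7. So w(4) = 7. P is now [[2, 5], [4]].
Step i=3: Q has 3 at row 2, column 1; remove 4 from row 2 of P and reverse-bump: 4 enters row 1 and ejects 2. So w(3) = 2. P is now [[4, 5]].
Step i=2: Q has 2 at row 1, column 2; remove that cell from P, ejecting 5. So w(2) = 5. P is now [[4]].
Step i=1: Q has 1 at row 1, column 1; remove that cell from P, ejecting 4. So w(1) = 4. P is now [].

So w = 4 5 2 7 3 6 1.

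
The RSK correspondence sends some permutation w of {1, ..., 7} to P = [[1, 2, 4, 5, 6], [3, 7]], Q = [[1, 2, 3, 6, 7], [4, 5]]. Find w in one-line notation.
Reverse the RSK construction: for i from n down to 1, find the cell of Q containing i, remove the entry at that cell from P, and reverse-bump it up through P; the value ejected from row 1 is w(i).

Step i=7: Q has 7 at row 1, column 5; remove that cell from P, ejecting 6. So w(7) = 6. P is now [[1, 2, 4, 5], [3, 7]].
Step i=6: Q has 6 at row 1, column 4; remove that cell from P, ejecting 5. So w(6) = 5. P is now [[1, 2, 4], [3, 7]].
Step i=5: Q has 5 at row 2, column 2; remove 7 from row 2 of P and reverse-bump: 7 enters row 1 and ejects 4. So w(5) = 4. P is now [[1, 2, 7], [3]].
Step i=4: Q has 4 at row 2, column 1; remove 3 from row 2 of P and reverse-bump: 3 enters row 1 and ejects 2. So w(4) = 2. P is now [[1, 3, 7]].
Step i=3: Q has 3 at row 1, column 3; remove that cell from P, ejecting 7. So w(3) = 7. P is now [[1, 3]].
Step i=2: Q has 2 at row 1, column 2; remove that cell from P, ejecting 3. So w(2) = 3. P is now [[1]].
Step i=1: Q has 1 at row 1, column 1; remove that cell from P, ejecting 1. So w(1) = 1. P is now [].

So w = 1 3 7 2 4 5 6.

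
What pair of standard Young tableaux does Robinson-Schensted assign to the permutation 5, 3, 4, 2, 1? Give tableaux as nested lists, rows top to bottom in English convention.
Insert each entry of the permutation into P by Schensted row insertion, recording in Q the position of each new cell.

After inserting 5: P = [[5]].
After inserting 3: P = [[3], [5]].
After inserting 4: P = [[3, 4], [5]].
After inserting 2: P = [[2, 4], [3], [5]].
After inserting 1: P = [[1, 4], [2], [3], [5]].

So P = [[1, 4], [2], [3], [5]], Q = [[1, 3], [2], [4], [5]].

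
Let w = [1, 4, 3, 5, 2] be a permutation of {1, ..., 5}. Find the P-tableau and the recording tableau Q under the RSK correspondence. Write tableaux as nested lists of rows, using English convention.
Insert each entry of the permutation into P by Schensted row insertion, recording in Q the position of each new cell.

After inserting 1: P = [[1]].
After inserting 4: P = [[1, 4]].
After inserting 3: P = [[1, 3], [4]].
After inserting 5: P = [[1, 3, 5], [4]].
After inserting 2: P = [[1, 2, 5], [3], [4]].

So P = [[1, 2, 5], [3], [4]], Q = [[1, 2, 4], [3], [5]].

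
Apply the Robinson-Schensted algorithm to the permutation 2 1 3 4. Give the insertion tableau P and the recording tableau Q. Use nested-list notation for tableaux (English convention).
Insert each entry of the permutation into P by Schensted row insertion, recording in Q the position of each new cell.

Insert 2: appended to row 1. P = [[2]].
Insert 1: 1 bumps 2 from row 1; 2 starts row 2. P = [[1], [2]].
Insert 3: appended to row 1. P = [[1, 3], [2]].
Insert 4: appended to row 1. P = [[1, 3, 4], [2]].

So P = [[1, 3, 4], [2]], Q = [[1, 3, 4], [2]].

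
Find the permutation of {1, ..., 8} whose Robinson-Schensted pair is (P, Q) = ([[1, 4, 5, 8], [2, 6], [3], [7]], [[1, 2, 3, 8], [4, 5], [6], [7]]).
3 4 7 2 6 5 1 8

Reverse the RSK construction: for i from n down to 1, find the cell of Q containing i, remove the entry at that cell from P, and reverse-bump it up through P; the value ejected from row 1 is w(i).

Step i=8: Q has 8 at row 1, column 4; remove that cell from P, ejecting 8. So w(8) = 8. P is now [[1, 4, 5], [2, 6], [3], [7]].
Step i=7: Q has 7 at row 4, column 1; remove 7 from row 4 of P and reverse-bump: 7 enters row 3 and ejects 3; 3 enters row 2 and ejects 2; 2 enters row 1 and ejects 1. So w(7) = 1. P is now [[2, 4, 5], [3, 6], [7]].
Step i=6: Q has 6 at row 3, column 1; remove 7 from row 3 of P and reverse-bump: 7 enters row 2 and ejects 6; 6 enters row 1 and ejects 5. So w(6) = 5. P is now [[2, 4, 6], [3, 7]].
Step i=5: Q has 5 at row 2, column 2; remove 7 from row 2 of P and reverse-bump: 7 enters row 1 and ejects 6. So w(5) = 6. P is now [[2, 4, 7], [3]].
Step i=4: Q has 4 at row 2, column 1; remove 3 from row 2 of P and reverse-bump: 3 enters row 1 and ejects 2. So w(4) = 2. P is now [[3, 4, 7]].
Step i=3: Q has 3 at row 1, column 3; remove that cell from P, ejecting 7. So w(3) = 7. P is now [[3, 4]].
Step i=2: Q has 2 at row 1, column 2; remove that cell from P, ejecting 4. So w(2) = 4. P is now [[3]].
Step i=1: Q has 1 at row 1, column 1; remove that cell from P, ejecting 3. So w(1) = 3. P is now [].

So w = 3 4 7 2 6 5 1 8.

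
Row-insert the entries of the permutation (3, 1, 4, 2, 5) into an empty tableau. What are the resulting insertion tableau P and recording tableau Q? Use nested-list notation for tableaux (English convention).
Insert each entry of the permutation into P by Schensted row insertion, recording in Q the position of each new cell.

Insert 3: appended to row 1. P = [[3]].
Insert 1: 1 bumps 3 from row 1; 3 starts row 2. P = [[1], [3]].
Insert 4: appended to row 1. P = [[1, 4], [3]].
Insert 2: 2 bumps 4 from row 1; 4 appends to row 2. P = [[1, 2], [3, 4]].
Insert 5: appended to row 1. P = [[1, 2, 5], [3, 4]].

So P = [[1, 2, 5], [3, 4]], Q = [[1, 3, 5], [2, 4]].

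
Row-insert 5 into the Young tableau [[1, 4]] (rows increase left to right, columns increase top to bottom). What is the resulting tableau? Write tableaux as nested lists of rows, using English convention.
[[1, 4, 5]]

5 is larger than every entry of row 1, so it is appended to row 1. The new tableau is [[1, 4, 5]].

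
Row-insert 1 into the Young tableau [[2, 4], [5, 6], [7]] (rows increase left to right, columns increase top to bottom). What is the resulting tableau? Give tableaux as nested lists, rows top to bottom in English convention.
In row 1, 1 replaces 2 (the leftmost entry greater than 1); 2 is bumped to row 2. In row 2, 2 replaces 5 (the leftmost entry greater than 2); 5 is bumped to row 3. In row 3, 5 replaces 7 (the leftmost entry greater than 5); 7 is bumped to row 4. 7 starts a new row 4. The new tableau is [[1, 4], [2, 6], [5], [7]].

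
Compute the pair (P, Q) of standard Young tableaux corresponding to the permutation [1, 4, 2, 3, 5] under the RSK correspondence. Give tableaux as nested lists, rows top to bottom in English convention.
P = [[1, 2, 3, 5], [4]], Q = [[1, 2, 4, 5], [3]]

Insert each entry of the permutation into P by Schensted row insertion, recording in Q the position of each new cell.

After inserting 1: P = [[1]].
After inserting 4: P = [[1, 4]].
After inserting 2: P = [[1, 2], [4]].
After inserting 3: P = [[1, 2, 3], [4]].
After inserting 5: P = [[1, 2, 3, 5], [4]].

So P = [[1, 2, 3, 5], [4]], Q = [[1, 2, 4, 5], [3]].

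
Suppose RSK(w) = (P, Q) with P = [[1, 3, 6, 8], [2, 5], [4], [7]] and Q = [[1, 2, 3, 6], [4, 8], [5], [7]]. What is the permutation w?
4 5 7 6 2 8 1 3

Reverse RSK: for i = n, n-1, ..., 1, locate i in Q, remove the corresponding corner cell from P, and reverse-bump its entry up through P; the value ejected from row 1 is w(i).

So w = 4 5 7 6 2 8 1 3.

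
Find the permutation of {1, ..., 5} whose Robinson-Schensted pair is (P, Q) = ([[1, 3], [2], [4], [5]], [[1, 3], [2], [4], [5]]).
Reverse the RSK construction: for i from n down to 1, find the cell of Q containing i, remove the entry at that cell from P, and reverse-bump it up through P; the value ejected from row 1 is w(i).

Step i=5: Q has 5 at row 4, column 1; remove 5 from row 4 of P and reverse-bump: 5 enters row 3 and ejects 4; 4 enters row 2 and ejects 2; 2 enters row 1 and ejects 1. So w(5) = 1. P is now [[2, 3], [4], [5]].
Step i=4: Q has 4 at row 3, column 1; remove 5 from row 3 of P and reverse-bump: 5 enters row 2 and ejects 4; 4 enters row 1 and ejects 3. So w(4) = 3. P is now [[2, 4], [5]].
Step i=3: Q has 3 at row 1, column 2; remove that cell from P, ejecting 4. So w(3) = 4. P is now [[2], [5]].
Step i=2: Q has 2 at row 2, column 1; remove 5 from row 2 of P and reverse-bump: 5 enters row 1 and ejects 2. So w(2) = 2. P is now [[5]].
Step i=1: Q has 1 at row 1, column 1; remove that cell from P, ejecting 5. So w(1) = 5. P is now [].

So w = 5 2 4 3 1.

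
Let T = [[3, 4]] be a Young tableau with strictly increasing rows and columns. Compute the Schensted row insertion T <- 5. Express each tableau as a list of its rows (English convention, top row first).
[[3, 4, 5]]

5 is larger than every entry of row 1, so it is appended to row 1. The new tableau is [[3, 4, 5]].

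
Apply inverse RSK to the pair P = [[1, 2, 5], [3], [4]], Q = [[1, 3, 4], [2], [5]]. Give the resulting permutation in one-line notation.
Reverse the RSK construction: for i from n down to 1, find the cell of Q containing i, remove the entry at that cell from P, and reverse-bump it up through P; the value ejected from row 1 is w(i).

Step i=5: Q has 5 at row 3, column 1; remove 4 from row 3 of P and reverse-bump: 4 enters row 2 and ejects 3; 3 enters row 1 and ejects 2. So w(5) = 2. P is now [[1, 3, 5], [4]].
Step i=4: Q has 4 at row 1, column 3; remove that cell from P, ejecting 5. So w(4) = 5. P is now [[1, 3], [4]].
Step i=3: Q has 3 at row 1, column 2; remove that cell from P, ejecting 3. So w(3) = 3. P is now [[1], [4]].
Step i=2: Q has 2 at row 2, column 1; remove 4 from row 2 of P and reverse-bump: 4 enters row 1 and ejects 1. So w(2) = 1. P is now [[4]].
Step i=1: Q has 1 at row 1, column 1; remove that cell from P, ejecting 4. So w(1) = 4. P is now [].

So w = 4 1 3 5 2.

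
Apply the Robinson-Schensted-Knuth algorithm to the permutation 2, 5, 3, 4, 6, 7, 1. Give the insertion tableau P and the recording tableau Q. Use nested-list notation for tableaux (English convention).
P = [[1, 3, 4, 6, 7], [2], [5]], Q = [[1, 2, 4, 5, 6], [3], [7]]

Insert each entry of the permutation into P by Schensted row insertion, recording in Q the position of each new cell.

After inserting 2: P = [[2]].
After inserting 5: P = [[2, 5]].
After inserting 3: P = [[2, 3], [5]].
After inserting 4: P = [[2, 3, 4], [5]].
After inserting 6: P = [[2, 3, 4, 6], [5]].
After inserting 7: P = [[2, 3, 4, 6, 7], [5]].
After inserting 1: P = [[1, 3, 4, 6, 7], [2], [5]].

So P = [[1, 3, 4, 6, 7], [2], [5]], Q = [[1, 2, 4, 5, 6], [3], [7]].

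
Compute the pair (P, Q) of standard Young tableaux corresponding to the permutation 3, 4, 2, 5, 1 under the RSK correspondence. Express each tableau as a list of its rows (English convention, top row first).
Insert each entry of the permutation into P by Schensted row insertion, recording in Q the position of each new cell.

Insert 3: appended to row 1. P = [[3]].
Insert 4: appended to row 1. P = [[3, 4]].
Insert 2: 2 bumps 3 from row 1; 3 starts row 2. P = [[2, 4], [3]].
Insert 5: appended to row 1. P = [[2, 4, 5], [3]].
Insert 1: 1 bumps 2 from row 1; 2 bumps 3 from row 2; 3 starts row 3. P = [[1, 4, 5], [2], [3]].

So P = [[1, 4, 5], [2], [3]], Q = [[1, 2, 4], [3], [5]].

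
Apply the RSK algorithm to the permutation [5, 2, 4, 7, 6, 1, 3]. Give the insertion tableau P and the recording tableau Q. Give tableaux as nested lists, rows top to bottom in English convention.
P = [[1, 3, 6], [2, 4], [5, 7]], Q = [[1, 3, 4], [2, 5], [6, 7]]

Insert each entry of the permutation into P by Schensted row insertion, recording in Q the position of each new cell.

Insert 5: appended to row 1. P = [[5]].
Insert 2: 2 bumps 5 from row 1; 5 starts row 2. P = [[2], [5]].
Insert 4: appended to row 1. P = [[2, 4], [5]].
Insert 7: appended to row 1. P = [[2, 4, 7], [5]].
Insert 6: 6 bumps 7 from row 1; 7 appends to row 2. P = [[2, 4, 6], [5, 7]].
Insert 1: 1 bumps 2 from row 1; 2 bumps 5 from row 2; 5 starts row 3. P = [[1, 4, 6], [2, 7], [5]].
Insert 3: 3 bumps 4 from row 1; 4 bumps 7 from row 2; 7 appends to row 3. P = [[1, 3, 6], [2, 4], [5, 7]].

So P = [[1, 3, 6], [2, 4], [5, 7]], Q = [[1, 3, 4], [2, 5], [6, 7]].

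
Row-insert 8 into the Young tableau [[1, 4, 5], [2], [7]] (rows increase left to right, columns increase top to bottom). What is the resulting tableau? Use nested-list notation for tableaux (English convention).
8 is larger than every entry of row 1, so it is appended to row 1. The new tableau is [[1, 4, 5, 8], [2], [7]].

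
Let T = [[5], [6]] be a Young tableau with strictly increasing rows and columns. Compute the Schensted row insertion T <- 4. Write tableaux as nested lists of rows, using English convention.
[[4], [5], [6]]

In row 1, 4 replaces 5 (the leftmost entry greater than 4); 5 is bumped to row 2. In row 2, 5 replaces 6 (the leftmost entry greater than 5); 6 is bumped to row 3. 6 starts a new row 3. The new tableau is [[4], [5], [6]].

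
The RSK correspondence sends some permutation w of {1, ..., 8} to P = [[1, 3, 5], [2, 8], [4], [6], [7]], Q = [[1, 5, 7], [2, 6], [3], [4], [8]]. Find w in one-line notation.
7 6 4 2 8 3 5 1

Reverse the RSK construction: for i from n down to 1, find the cell of Q containing i, remove the entry at that cell from P, and reverse-bump it up through P; the value ejected from row 1 is w(i).

Step i=8: Q has 8 at row 5, column 1; remove 7 from row 5 of P and reverse-bump: 7 enters row 4 and ejects 6; 6 enters row 3 and ejects 4; 4 enters row 2 and ejects 2; 2 enters row 1 and ejects 1. So w(8) = 1. P is now [[2, 3, 5], [4, 8], [6], [7]].
Step i=7: Q has 7 at row 1, column 3; remove that cell from P, ejecting 5. So w(7) = 5. P is now [[2, 3], [4, 8], [6], [7]].
Step i=6: Q has 6 at row 2, column 2; remove 8 from row 2 of P and reverse-bump: 8 enters row 1 and ejects 3. So w(6) = 3. P is now [[2, 8], [4], [6], [7]].
Step i=5: Q has 5 at row 1, column 2; remove that cell from P, ejecting 8. So w(5) = 8. P is now [[2], [4], [6], [7]].
Step i=4: Q has 4 at row 4, column 1; remove 7 from row 4 of P and reverse-bump: 7 enters row 3 and ejects 6; 6 enters row 2 and ejects 4; 4 enters row 1 and ejects 2. So w(4) = 2. P is now [[4], [6], [7]].
Step i=3: Q has 3 at row 3, column 1; remove 7 from row 3 of P and reverse-bump: 7 enters row 2 and ejects 6; 6 enters row 1 and ejects 4. So w(3) = 4. P is now [[6], [7]].
Step i=2: Q has 2 at row 2, column 1; remove 7 from row 2 of P and reverse-bump: 7 enters row 1 and ejects 6. So w(2) = 6. P is now [[7]].
Step i=1: Q has 1 at row 1, column 1; remove that cell from P, ejecting 7. So w(1) = 7. P is now [].

So w = 7 6 4 2 8 3 5 1.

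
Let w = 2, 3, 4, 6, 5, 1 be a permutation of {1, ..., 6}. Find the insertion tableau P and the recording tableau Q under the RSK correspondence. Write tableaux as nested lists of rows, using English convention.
P = [[1, 3, 4, 5], [2], [6]], Q = [[1, 2, 3, 4], [5], [6]]

Insert each entry of the permutation into P by Schensted row insertion, recording in Q the position of each new cell.

Insert 2: appended to row 1. P = [[2]].
Insert 3: appended to row 1. P = [[2, 3]].
Insert 4: appended to row 1. P = [[2, 3, 4]].
Insert 6: appended to row 1. P = [[2, 3, 4, 6]].
Insert 5: 5 bumps 6 from row 1; 6 starts row 2. P = [[2, 3, 4, 5], [6]].
Insert 1: 1 bumps 2 from row 1; 2 bumps 6 from row 2; 6 starts row 3. P = [[1, 3, 4, 5], [2], [6]].

So P = [[1, 3, 4, 5], [2], [6]], Q = [[1, 2, 3, 4], [5], [6]].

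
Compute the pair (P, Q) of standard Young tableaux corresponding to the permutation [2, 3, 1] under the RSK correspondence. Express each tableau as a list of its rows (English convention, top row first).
P = [[1, 3], [2]], Q = [[1, 2], [3]]

Insert each entry of the permutation into P by Schensted row insertion, recording in Q the position of each new cell.

After inserting 2: P = [[2]].
After inserting 3: P = [[2, 3]].
After inserting 1: P = [[1, 3], [2]].

So P = [[1, 3], [2]], Q = [[1, 2], [3]].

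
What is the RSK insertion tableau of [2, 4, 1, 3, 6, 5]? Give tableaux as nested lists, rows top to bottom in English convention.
P = [[1, 3, 5], [2, 4, 6]]

Insert 2: appended to row 1. P = [[2]].
Insert 4: appended to row 1. P = [[2, 4]].
Insert 1: 1 bumps 2 from row 1; 2 starts row 2. P = [[1, 4], [2]].
Insert 3: 3 bumps 4 from row 1; 4 appends to row 2. P = [[1, 3], [2, 4]].
Insert 6: appended to row 1. P = [[1, 3, 6], [2, 4]].
Insert 5: 5 bumps 6 from row 1; 6 appends to row 2. P = [[1, 3, 5], [2, 4, 6]].

So P = [[1, 3, 5], [2, 4, 6]].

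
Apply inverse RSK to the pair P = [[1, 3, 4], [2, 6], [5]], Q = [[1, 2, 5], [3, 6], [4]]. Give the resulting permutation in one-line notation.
2 5 3 1 6 4

Reverse the RSK construction: for i from n down to 1, find the cell of Q containing i, remove the entry at that cell from P, and reverse-bump it up through P; the value ejected from row 1 is w(i).

Step i=6: Q has 6 at row 2, column 2; remove 6 from row 2 of P and reverse-bump: 6 enters row 1 and ejects 4. So w(6) = 4. P is now [[1, 3, 6], [2], [5]].
Step i=5: Q has 5 at row 1, column 3; remove that cell from P, ejecting 6. So w(5) = 6. P is now [[1, 3], [2], [5]].
Step i=4: Q has 4 at row 3, column 1; remove 5 from row 3 of P and reverse-bump: 5 enters row 2 and ejects 2; 2 enters row 1 and ejects 1. So w(4) = 1. P is now [[2, 3], [5]].
Step i=3: Q has 3 at row 2, column 1; remove 5 from row 2 of P and reverse-bump: 5 enters row 1 and ejects 3. So w(3) = 3. P is now [[2, 5]].
Step i=2: Q has 2 at row 1, column 2; remove that cell from P, ejecting 5. So w(2) = 5. P is now [[2]].
Step i=1: Q has 1 at row 1, column 1; remove that cell from P, ejecting 2. So w(1) = 2. P is now [].

So w = 2 5 3 1 6 4.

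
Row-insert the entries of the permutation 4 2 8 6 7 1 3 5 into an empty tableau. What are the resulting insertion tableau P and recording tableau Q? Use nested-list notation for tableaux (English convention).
P = [[1, 3, 5], [2, 6, 7], [4, 8]], Q = [[1, 3, 5], [2, 4, 8], [6, 7]]

Insert each entry of the permutation into P by Schensted row insertion, recording in Q the position of each new cell.

Insert 4: appended to row 1. P = [[4]].
Insert 2: 2 bumps 4 from row 1; 4 starts row 2. P = [[2], [4]].
Insert 8: appended to row 1. P = [[2, 8], [4]].
Insert 6: 6 bumps 8 from row 1; 8 appends to row 2. P = [[2, 6], [4, 8]].
Insert 7: appended to row 1. P = [[2, 6, 7], [4, 8]].
Insert 1: 1 bumps 2 from row 1; 2 bumps 4 from row 2; 4 starts row 3. P = [[1, 6, 7], [2, 8], [4]].
Insert 3: 3 bumps 6 from row 1; 6 bumps 8 from row 2; 8 appends to row 3. P = [[1, 3, 7], [2, 6], [4, 8]].
Insert 5: 5 bumps 7 from row 1; 7 appends to row 2. P = [[1, 3, 5], [2, 6, 7], [4, 8]].

So P = [[1, 3, 5], [2, 6, 7], [4, 8]], Q = [[1, 3, 5], [2, 4, 8], [6, 7]].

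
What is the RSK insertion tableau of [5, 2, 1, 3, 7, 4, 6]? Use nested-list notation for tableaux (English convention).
P = [[1, 3, 4, 6], [2, 7], [5]]

After inserting 5: P = [[5]].
After inserting 2: P = [[2], [5]].
After inserting 1: P = [[1], [2], [5]].
After inserting 3: P = [[1, 3], [2], [5]].
After inserting 7: P = [[1, 3, 7], [2], [5]].
After inserting 4: P = [[1, 3, 4], [2, 7], [5]].
After inserting 6: P = [[1, 3, 4, 6], [2, 7], [5]].

So P = [[1, 3, 4, 6], [2, 7], [5]].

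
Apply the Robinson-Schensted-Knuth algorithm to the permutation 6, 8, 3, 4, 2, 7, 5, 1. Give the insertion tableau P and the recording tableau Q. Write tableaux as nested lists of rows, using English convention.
P = [[1, 4, 5], [2, 7], [3, 8], [6]], Q = [[1, 2, 6], [3, 4], [5, 7], [8]]

Insert each entry of the permutation into P by Schensted row insertion, recording in Q the position of each new cell.

Insert 6: appended to row 1. P = [[6]], Q = [[1]].
Insert 8: appended to row 1. P = [[6, 8]], Q = [[1, 2]].
Insert 3: 3 bumps 6 from row 1; 6 starts row 2. P = [[3, 8], [6]], Q = [[1, 2], [3]].
Insert 4: 4 bumps 8 from row 1; 8 appends to row 2. P = [[3, 4], [6, 8]], Q = [[1, 2], [3, 4]].
Insert 2: 2 bumps 3 from row 1; 3 bumps 6 from row 2; 6 starts row 3. P = [[2, 4], [3, 8], [6]], Q = [[1, 2], [3, 4], [5]].
Insert 7: appended to row 1. P = [[2, 4, 7], [3, 8], [6]], Q = [[1, 2, 6], [3, 4], [5]].
Insert 5: 5 bumps 7 from row 1; 7 bumps 8 from row 2; 8 appends to row 3. P = [[2, 4, 5], [3, 7], [6, 8]], Q = [[1, 2, 6], [3, 4], [5, 7]].
Insert 1: 1 bumps 2 from row 1; 2 bumps 3 from row 2; 3 bumps 6 from row 3; 6 starts row 4. P = [[1, 4, 5], [2, 7], [3, 8], [6]], Q = [[1, 2, 6], [3, 4], [5, 7], [8]].

So P = [[1, 4, 5], [2, 7], [3, 8], [6]], Q = [[1, 2, 6], [3, 4], [5, 7], [8]].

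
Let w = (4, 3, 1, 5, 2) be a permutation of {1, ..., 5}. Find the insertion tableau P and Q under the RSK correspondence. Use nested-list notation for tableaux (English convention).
Insert each entry of the permutation into P by Schensted row insertion, recording in Q the position of each new cell.

After inserting 4: P = [[4]].
After inserting 3: P = [[3], [4]].
After inserting 1: P = [[1], [3], [4]].
After inserting 5: P = [[1, 5], [3], [4]].
After inserting 2: P = [[1, 2], [3, 5], [4]].

So P = [[1, 2], [3, 5], [4]], Q = [[1, 4], [2, 5], [3]].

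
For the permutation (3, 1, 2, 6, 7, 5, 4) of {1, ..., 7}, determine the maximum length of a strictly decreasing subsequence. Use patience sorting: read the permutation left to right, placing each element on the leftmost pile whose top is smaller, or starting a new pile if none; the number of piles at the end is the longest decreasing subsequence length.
3: new pile. tops = [3]
1: new pile. tops = [3, 1]
2: onto pile 2 (replacing 1). tops = [3, 2]
6: onto pile 1 (replacing 3). tops = [6, 2]
7: onto pile 1 (replacing 6). tops = [7, 2]
5: onto pile 2 (replacing 2). tops = [7, 5]
4: new pile. tops = [7, 5, 4]

3 piles, so the longest decreasing subsequence has length 3.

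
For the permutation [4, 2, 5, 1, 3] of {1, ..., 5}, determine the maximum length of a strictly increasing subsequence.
2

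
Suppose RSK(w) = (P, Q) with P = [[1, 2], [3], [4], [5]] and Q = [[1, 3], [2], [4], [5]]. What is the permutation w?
Reverse the RSK construction: for i from n down to 1, find the cell of Q containing i, remove the entry at that cell from P, and reverse-bump it up through P; the value ejected from row 1 is w(i).

Step i=5: Q has 5 at row 4, column 1; remove 5 from row 4 of P and reverse-bump: 5 enters row 3 and ejects 4; 4 enters row 2 and ejects 3; 3 enters row 1 and ejects 2. So w(5) = 2. P is now [[1, 3], [4], [5]].
Step i=4: Q has 4 at row 3, column 1; remove 5 from row 3 of P and reverse-bump: 5 enters row 2 and ejects 4; 4 enters row 1 and ejects 3. So w(4) = 3. P is now [[1, 4], [5]].
Step i=3: Q has 3 at row 1, column 2; remove that cell from P, ejecting 4. So w(3) = 4. P is now [[1], [5]].
Step i=2: Q has 2 at row 2, column 1; remove 5 from row 2 of P and reverse-bump: 5 enters row 1 and ejects 1. So w(2) = 1. P is now [[5]].
Step i=1: Q has 1 at row 1, column 1; remove that cell from P, ejecting 5. So w(1) = 5. P is now [].

So w = 5 1 4 3 2.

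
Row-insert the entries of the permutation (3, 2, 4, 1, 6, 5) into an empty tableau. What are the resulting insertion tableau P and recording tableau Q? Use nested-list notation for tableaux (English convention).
P = [[1, 4, 5], [2, 6], [3]], Q = [[1, 3, 5], [2, 6], [4]]

Insert each entry of the permutation into P by Schensted row insertion, recording in Q the position of each new cell.

After inserting 3: P = [[3]].
After inserting 2: P = [[2], [3]].
After inserting 4: P = [[2, 4], [3]].
After inserting 1: P = [[1, 4], [2], [3]].
After inserting 6: P = [[1, 4, 6], [2], [3]].
After inserting 5: P = [[1, 4, 5], [2, 6], [3]].

So P = [[1, 4, 5], [2, 6], [3]], Q = [[1, 3, 5], [2, 6], [4]].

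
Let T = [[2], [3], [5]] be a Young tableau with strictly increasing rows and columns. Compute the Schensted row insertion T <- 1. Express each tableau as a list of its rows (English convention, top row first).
In row 1, 1 replaces 2 (the leftmost entry greater than 1); 2 is bumped to row 2. In row 2, 2 replaces 3 (the leftmost entry greater than 2); 3 is bumped to row 3. In row 3, 3 replaces 5 (the leftmost entry greater than 3); 5 is bumped to row 4. 5 starts a new row 4. The new tableau is [[1], [2], [3], [5]].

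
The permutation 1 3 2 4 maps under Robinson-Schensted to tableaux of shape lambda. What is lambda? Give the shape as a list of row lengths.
[3, 1]

Row-insert each entry into an empty tableau.

After inserting 1: P = [[1]].
After inserting 3: P = [[1, 3]].
After inserting 2: P = [[1, 2], [3]].
After inserting 4: P = [[1, 2, 4], [3]].

The final insertion tableau P = [[1, 2, 4], [3]] has shape [3, 1].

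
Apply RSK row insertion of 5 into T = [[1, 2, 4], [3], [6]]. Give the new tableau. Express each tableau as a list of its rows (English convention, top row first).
[[1, 2, 4, 5], [3], [6]]

5 is larger than every entry of row 1, so it is appended to row 1. The new tableau is [[1, 2, 4, 5], [3], [6]].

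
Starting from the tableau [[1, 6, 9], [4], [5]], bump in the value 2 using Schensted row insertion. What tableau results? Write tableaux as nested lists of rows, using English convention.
In row 1, 2 replaces 6 (the leftmost entry greater than 2); 6 is bumped to row 2. 6 is appended to row 2. The new tableau is [[1, 2, 9], [4, 6], [5]].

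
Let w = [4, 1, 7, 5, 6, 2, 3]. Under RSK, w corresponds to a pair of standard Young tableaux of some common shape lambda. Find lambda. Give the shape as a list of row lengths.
Row-insert each entry into an empty tableau.

After inserting 4: P = [[4]].
After inserting 1: P = [[1], [4]].
After inserting 7: P = [[1, 7], [4]].
After inserting 5: P = [[1, 5], [4, 7]].
After inserting 6: P = [[1, 5, 6], [4, 7]].
After inserting 2: P = [[1, 2, 6], [4, 5], [7]].
After inserting 3: P = [[1, 2, 3], [4, 5, 6], [7]].

The final insertion tableau P = [[1, 2, 3], [4, 5, 6], [7]] has shape [3, 3, 1].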